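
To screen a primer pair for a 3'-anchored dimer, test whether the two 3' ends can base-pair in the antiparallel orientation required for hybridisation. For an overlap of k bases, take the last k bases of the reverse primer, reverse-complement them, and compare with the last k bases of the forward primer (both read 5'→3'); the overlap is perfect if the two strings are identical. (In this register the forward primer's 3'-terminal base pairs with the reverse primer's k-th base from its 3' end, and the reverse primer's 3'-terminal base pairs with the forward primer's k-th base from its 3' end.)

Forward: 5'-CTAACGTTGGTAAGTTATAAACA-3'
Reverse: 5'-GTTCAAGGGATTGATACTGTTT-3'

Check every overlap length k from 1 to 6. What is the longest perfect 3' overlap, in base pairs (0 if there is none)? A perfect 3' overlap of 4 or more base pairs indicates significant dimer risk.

Longest perfect overlap: 5 complementary base pairs; significant dimer risk (threshold 4).

Last 6 bases (5'→3') — forward …TAAACA, reverse …CTGTTT.
Reverse complement of the reverse primer's last 6 bases: AAACAG; its first k bases are the reverse complement of the reverse primer's last k bases, so a perfect k-base overlap needs the forward primer's last k bases to equal them.
Comparing (forward last k vs required): k=1: A vs A ✓; k=2: CA vs AA ✗; k=3: ACA vs AAA ✗; k=4: AACA vs AAAC ✗; k=5: AAACA vs AAACA ✓; k=6: TAAACA vs AAACAG ✗.
Perfect overlaps at k = 1, 5; the largest is 5.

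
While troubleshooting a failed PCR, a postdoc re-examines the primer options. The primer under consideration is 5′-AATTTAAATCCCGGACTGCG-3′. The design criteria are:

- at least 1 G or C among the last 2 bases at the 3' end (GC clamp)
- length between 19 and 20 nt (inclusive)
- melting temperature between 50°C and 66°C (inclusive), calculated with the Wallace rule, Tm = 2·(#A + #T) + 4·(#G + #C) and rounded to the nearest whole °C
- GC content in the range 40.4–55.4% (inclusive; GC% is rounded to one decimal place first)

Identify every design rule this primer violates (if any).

Meets all criteria.

Base counts: A=6, T=5, G=4, C=5 (length 20).
GC clamp: 3' end CG has 2 G/C ✓
length: length 20 ✓
Tm: Tm = 2·11 + 4·9 = 58°C ✓
GC content: GC 9/20 = 45.0% ✓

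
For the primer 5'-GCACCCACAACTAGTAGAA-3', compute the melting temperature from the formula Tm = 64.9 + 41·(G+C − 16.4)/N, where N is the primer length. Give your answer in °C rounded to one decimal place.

Base counts: A=8, T=2, G=3, C=6; G+C = 9, N = 19.
Tm = 64.9 + 41·(9 − 16.4)/19 = 64.9 + -303.40/19 = 48.9°C.

48.9°C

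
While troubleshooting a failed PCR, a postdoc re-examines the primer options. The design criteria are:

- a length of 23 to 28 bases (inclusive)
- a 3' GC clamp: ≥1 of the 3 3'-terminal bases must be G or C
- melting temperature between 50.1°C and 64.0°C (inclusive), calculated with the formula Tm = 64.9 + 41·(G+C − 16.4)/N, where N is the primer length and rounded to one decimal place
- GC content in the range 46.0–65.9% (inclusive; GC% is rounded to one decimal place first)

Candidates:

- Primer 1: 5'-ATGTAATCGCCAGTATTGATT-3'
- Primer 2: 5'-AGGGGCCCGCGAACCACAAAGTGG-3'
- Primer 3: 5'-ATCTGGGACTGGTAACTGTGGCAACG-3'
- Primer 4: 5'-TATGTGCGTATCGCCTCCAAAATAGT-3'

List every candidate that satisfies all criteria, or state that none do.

Primer 1 (21 nt, A=6 T=8 G=4 C=3): length 21, outside 23–28 ✗; 3' end ATT has 0 G/C, need ≥1 ✗; Tm = 64.9 + 41·(7 − 16.4)/21 = 46.5°C, outside 50.1–64.0°C ✗; GC 7/21 = 33.3%, outside 46.0–65.9% ✗ — fails.
Primer 2 (24 nt, A=7 T=1 G=9 C=7): length 24 ✓; 3' end TGG has 2 G/C ✓; Tm = 64.9 + 41·(16 − 16.4)/24 = 64.2°C, outside 50.1–64.0°C ✗; GC 16/24 = 66.7%, outside 46.0–65.9% ✗ — fails.
Primer 3 (26 nt, A=6 T=6 G=9 C=5): length 26 ✓; 3' end ACG has 2 G/C ✓; Tm = 64.9 + 41·(14 − 16.4)/26 = 61.1°C ✓; GC 14/26 = 53.8% ✓ — passes.
Primer 4 (26 nt, A=7 T=8 G=5 C=6): length 26 ✓; 3' end AGT has 1 G/C ✓; Tm = 64.9 + 41·(11 − 16.4)/26 = 56.4°C ✓; GC 11/26 = 42.3%, outside 46.0–65.9% ✗ — fails.

Primer 3 only.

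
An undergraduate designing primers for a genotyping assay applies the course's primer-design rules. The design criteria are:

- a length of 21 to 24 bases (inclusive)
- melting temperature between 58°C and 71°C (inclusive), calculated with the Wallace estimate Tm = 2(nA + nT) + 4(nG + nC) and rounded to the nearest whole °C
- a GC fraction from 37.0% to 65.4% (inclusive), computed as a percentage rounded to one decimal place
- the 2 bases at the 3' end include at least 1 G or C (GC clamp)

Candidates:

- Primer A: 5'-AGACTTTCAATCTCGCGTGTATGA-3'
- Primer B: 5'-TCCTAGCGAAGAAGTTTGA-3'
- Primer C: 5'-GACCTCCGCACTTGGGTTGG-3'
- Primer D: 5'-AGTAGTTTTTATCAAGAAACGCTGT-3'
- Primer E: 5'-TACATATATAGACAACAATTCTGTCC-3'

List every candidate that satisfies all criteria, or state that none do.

Primer A (24 nt, A=6 T=8 G=5 C=5): length 24 ✓; Tm = 2·14 + 4·10 = 68°C ✓; GC 10/24 = 41.7% ✓; 3' end GA has 1 G/C ✓ — passes.
Primer B (19 nt, A=6 T=5 G=5 C=3): length 19, outside 21–24 ✗; Tm = 2·11 + 4·8 = 54°C, outside 58–71°C ✗; GC 8/19 = 42.1% ✓; 3' end GA has 1 G/C ✓ — fails.
Primer C (20 nt, A=2 T=5 G=7 C=6): length 20, outside 21–24 ✗; Tm = 2·7 + 4·13 = 66°C ✓; GC 13/20 = 65.0% ✓; 3' end GG has 2 G/C ✓ — fails.
Primer D (25 nt, A=8 T=9 G=5 C=3): length 25, outside 21–24 ✗; Tm = 2·17 + 4·8 = 66°C ✓; GC 8/25 = 32.0%, outside 37.0–65.4% ✗; 3' end GT has 1 G/C ✓ — fails.
Primer E (26 nt, A=10 T=8 G=2 C=6): length 26, outside 21–24 ✗; Tm = 2·18 + 4·8 = 68°C ✓; GC 8/26 = 30.8%, outside 37.0–65.4% ✗; 3' end CC has 2 G/C ✓ — fails.

Primer A only.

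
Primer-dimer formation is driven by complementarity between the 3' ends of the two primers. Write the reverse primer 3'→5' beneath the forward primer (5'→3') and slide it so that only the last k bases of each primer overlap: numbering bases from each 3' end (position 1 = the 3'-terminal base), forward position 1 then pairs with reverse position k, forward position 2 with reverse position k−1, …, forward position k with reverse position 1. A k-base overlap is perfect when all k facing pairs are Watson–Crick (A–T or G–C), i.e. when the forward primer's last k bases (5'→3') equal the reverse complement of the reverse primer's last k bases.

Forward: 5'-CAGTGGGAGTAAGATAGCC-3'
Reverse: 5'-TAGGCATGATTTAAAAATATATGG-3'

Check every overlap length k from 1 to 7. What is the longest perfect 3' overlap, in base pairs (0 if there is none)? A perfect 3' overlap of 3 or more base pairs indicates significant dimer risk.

Longest perfect overlap: 2 complementary base pairs; below the dimer-risk threshold (threshold 3).

Last 7 bases (5'→3') — forward …GATAGCC, reverse …TATATGG.
Reverse complement of the reverse primer's last 7 bases: CCATATA; its first k bases are the reverse complement of the reverse primer's last k bases, so a perfect k-base overlap needs the forward primer's last k bases to equal them.
Comparing (forward last k vs required): k=1: C vs C ✓; k=2: CC vs CC ✓; k=3: GCC vs CCA ✗; k=4: AGCC vs CCAT ✗; k=5: TAGCC vs CCATA ✗; k=6: ATAGCC vs CCATAT ✗; k=7: GATAGCC vs CCATATA ✗.
Perfect overlaps at k = 1, 2; the largest is 2.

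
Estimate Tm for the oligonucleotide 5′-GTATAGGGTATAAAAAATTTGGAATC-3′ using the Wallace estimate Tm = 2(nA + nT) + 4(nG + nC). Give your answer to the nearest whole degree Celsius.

66°C

Base counts: A=11, T=8, G=6, C=1 (length 26).
Tm = 2·(11+8) + 4·(6+1) = 2·19 + 4·7 = 38 + 28 = 66°C.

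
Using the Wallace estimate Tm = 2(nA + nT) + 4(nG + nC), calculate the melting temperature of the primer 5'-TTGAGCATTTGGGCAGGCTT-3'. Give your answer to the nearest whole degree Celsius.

60°C

Base counts: A=3, T=7, G=7, C=3 (length 20).
Tm = 2·(3+7) + 4·(7+3) = 2·10 + 4·10 = 20 + 40 = 60°C.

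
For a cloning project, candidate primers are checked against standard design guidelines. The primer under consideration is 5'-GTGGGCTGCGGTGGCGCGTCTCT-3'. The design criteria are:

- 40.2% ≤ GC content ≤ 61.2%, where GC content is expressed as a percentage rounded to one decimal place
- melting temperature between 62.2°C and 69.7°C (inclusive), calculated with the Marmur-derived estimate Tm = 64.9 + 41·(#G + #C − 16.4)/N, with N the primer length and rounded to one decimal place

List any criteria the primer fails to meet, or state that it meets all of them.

Fails: GC content.

Base counts: A=0, T=6, G=11, C=6 (length 23).
GC content: GC 17/23 = 73.9%, outside 40.2–61.2% ✗
Tm: Tm = 64.9 + 41·(17 − 16.4)/23 = 66.0°C ✓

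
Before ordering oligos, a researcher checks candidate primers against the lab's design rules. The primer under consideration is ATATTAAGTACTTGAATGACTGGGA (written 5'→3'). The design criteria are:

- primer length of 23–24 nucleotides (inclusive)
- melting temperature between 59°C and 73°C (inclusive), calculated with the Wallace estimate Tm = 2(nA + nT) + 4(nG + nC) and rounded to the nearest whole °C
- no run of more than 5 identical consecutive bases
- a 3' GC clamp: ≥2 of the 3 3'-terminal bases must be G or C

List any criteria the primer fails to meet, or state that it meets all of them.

Fails: length.

Base counts: A=9, T=8, G=6, C=2 (length 25).
length: length 25, outside 23–24 ✗
Tm: Tm = 2·17 + 4·8 = 66°C ✓
homopolymer run: longest run = 3 ✓
GC clamp: 3' end GGA has 2 G/C ✓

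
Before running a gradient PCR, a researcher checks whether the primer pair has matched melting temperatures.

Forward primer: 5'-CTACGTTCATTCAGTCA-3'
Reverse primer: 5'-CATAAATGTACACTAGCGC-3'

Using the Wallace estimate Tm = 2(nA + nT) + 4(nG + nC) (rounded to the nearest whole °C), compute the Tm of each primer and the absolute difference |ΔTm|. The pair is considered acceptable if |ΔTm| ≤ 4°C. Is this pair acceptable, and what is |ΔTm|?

Forward: A=4 T=6 G=2 C=5 → Tm = 2·10 + 4·7 = 48°C.
Reverse: A=7 T=4 G=3 C=5 → Tm = 2·11 + 4·8 = 54°C.
|ΔTm| = |48 − 54| = 6°C, > 4°C.

|ΔTm| = 6°C; the pair is not acceptable.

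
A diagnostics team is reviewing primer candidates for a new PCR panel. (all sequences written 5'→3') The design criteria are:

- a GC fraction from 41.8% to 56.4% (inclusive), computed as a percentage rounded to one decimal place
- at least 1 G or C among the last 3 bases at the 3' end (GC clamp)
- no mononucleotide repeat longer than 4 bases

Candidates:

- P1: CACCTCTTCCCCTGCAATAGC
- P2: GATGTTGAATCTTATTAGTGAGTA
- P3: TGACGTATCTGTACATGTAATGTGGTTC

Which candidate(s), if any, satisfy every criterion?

P1 (21 nt, A=4 T=5 G=2 C=10): GC 12/21 = 57.1%, outside 41.8–56.4% ✗; 3' end AGC has 2 G/C ✓; longest run = 4 ✓ — fails.
P2 (24 nt, A=7 T=10 G=6 C=1): GC 7/24 = 29.2%, outside 41.8–56.4% ✗; 3' end GTA has 1 G/C ✓; longest run = 2 ✓ — fails.
P3 (28 nt, A=6 T=11 G=7 C=4): GC 11/28 = 39.3%, outside 41.8–56.4% ✗; 3' end TTC has 1 G/C ✓; longest run = 2 ✓ — fails.

None of the candidates satisfy all criteria.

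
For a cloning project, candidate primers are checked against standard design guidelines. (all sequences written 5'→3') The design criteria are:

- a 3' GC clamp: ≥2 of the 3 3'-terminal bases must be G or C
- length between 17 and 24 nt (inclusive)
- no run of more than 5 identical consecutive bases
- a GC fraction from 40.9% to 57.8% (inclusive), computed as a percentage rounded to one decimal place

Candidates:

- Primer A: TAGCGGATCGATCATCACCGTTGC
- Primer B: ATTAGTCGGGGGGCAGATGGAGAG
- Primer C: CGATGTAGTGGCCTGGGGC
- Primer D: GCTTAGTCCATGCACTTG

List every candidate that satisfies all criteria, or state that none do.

Primer A (24 nt, A=5 T=6 G=6 C=7): 3' end TGC has 2 G/C ✓; length 24 ✓; longest run = 2 ✓; GC 13/24 = 54.2% ✓ — passes.
Primer B (24 nt, A=6 T=4 G=12 C=2): 3' end GAG has 2 G/C ✓; length 24 ✓; longest run = 6, exceeds 5 ✗; GC 14/24 = 58.3%, outside 40.9–57.8% ✗ — fails.
Primer C (19 nt, A=2 T=4 G=9 C=4): 3' end GGC has 3 G/C ✓; length 19 ✓; longest run = 4 ✓; GC 13/19 = 68.4%, outside 40.9–57.8% ✗ — fails.
Primer D (18 nt, A=3 T=6 G=4 C=5): 3' end TTG has 1 G/C, need ≥2 ✗; length 18 ✓; longest run = 2 ✓; GC 9/18 = 50.0% ✓ — fails.

Primer A only.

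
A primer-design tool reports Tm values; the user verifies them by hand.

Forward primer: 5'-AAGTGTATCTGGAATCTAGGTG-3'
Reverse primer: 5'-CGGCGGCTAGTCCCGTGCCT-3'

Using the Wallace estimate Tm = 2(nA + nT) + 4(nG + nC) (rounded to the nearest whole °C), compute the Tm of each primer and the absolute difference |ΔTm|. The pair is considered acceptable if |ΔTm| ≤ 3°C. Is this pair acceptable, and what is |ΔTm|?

|ΔTm| = 8°C; the pair is not acceptable.

Forward: A=6 T=7 G=7 C=2 → Tm = 2·13 + 4·9 = 62°C.
Reverse: A=1 T=4 G=7 C=8 → Tm = 2·5 + 4·15 = 70°C.
|ΔTm| = |62 − 70| = 8°C, > 3°C.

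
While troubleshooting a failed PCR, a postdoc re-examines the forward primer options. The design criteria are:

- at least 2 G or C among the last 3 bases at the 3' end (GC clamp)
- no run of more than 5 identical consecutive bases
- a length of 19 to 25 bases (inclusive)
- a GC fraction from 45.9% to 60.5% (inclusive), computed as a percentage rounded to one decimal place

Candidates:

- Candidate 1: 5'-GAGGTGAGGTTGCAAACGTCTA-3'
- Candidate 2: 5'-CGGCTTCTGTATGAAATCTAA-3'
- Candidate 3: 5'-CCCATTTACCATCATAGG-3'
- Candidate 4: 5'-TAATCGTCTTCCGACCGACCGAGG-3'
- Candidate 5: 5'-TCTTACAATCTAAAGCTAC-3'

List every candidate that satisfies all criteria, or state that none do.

Candidate 4 only.

Candidate 1 (22 nt, A=6 T=5 G=8 C=3): 3' end CTA has 1 G/C, need ≥2 ✗; longest run = 3 ✓; length 22 ✓; GC 11/22 = 50.0% ✓ — fails.
Candidate 2 (21 nt, A=6 T=7 G=4 C=4): 3' end TAA has 0 G/C, need ≥2 ✗; longest run = 3 ✓; length 21 ✓; GC 8/21 = 38.1%, outside 45.9–60.5% ✗ — fails.
Candidate 3 (18 nt, A=5 T=5 G=2 C=6): 3' end AGG has 2 G/C ✓; longest run = 3 ✓; length 18, outside 19–25 ✗; GC 8/18 = 44.4%, outside 45.9–60.5% ✗ — fails.
Candidate 4 (24 nt, A=5 T=5 G=6 C=8): 3' end AGG has 2 G/C ✓; longest run = 2 ✓; length 24 ✓; GC 14/24 = 58.3% ✓ — passes.
Candidate 5 (19 nt, A=7 T=6 G=1 C=5): 3' end TAC has 1 G/C, need ≥2 ✗; longest run = 3 ✓; length 19 ✓; GC 6/19 = 31.6%, outside 45.9–60.5% ✗ — fails.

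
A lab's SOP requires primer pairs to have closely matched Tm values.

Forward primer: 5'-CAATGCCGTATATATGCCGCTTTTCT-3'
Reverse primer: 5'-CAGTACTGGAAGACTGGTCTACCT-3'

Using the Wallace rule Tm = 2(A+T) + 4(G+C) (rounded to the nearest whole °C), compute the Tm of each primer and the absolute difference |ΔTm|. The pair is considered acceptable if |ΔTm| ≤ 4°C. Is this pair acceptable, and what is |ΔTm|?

|ΔTm| = 2°C; the pair is acceptable.

Forward: A=5 T=10 G=4 C=7 → Tm = 2·15 + 4·11 = 74°C.
Reverse: A=6 T=6 G=6 C=6 → Tm = 2·12 + 4·12 = 72°C.
|ΔTm| = |74 − 72| = 2°C, ≤ 4°C.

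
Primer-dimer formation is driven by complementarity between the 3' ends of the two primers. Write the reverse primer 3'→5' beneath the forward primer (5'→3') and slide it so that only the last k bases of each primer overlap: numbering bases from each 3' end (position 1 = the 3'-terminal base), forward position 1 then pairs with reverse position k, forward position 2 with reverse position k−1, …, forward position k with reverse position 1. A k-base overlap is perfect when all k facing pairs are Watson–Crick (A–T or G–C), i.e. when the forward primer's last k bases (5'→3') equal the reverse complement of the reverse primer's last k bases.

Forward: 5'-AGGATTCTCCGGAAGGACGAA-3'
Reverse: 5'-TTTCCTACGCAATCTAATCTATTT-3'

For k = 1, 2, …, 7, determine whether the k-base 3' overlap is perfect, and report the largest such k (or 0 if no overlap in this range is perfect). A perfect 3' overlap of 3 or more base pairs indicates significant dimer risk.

Last 7 bases (5'→3') — forward …GGACGAA, reverse …TCTATTT.
Reverse complement of the reverse primer's last 7 bases: AAATAGA; its first k bases are the reverse complement of the reverse primer's last k bases, so a perfect k-base overlap needs the forward primer's last k bases to equal them.
Comparing (forward last k vs required): k=1: A vs A ✓; k=2: AA vs AA ✓; k=3: GAA vs AAA ✗; k=4: CGAA vs AAAT ✗; k=5: ACGAA vs AAATA ✗; k=6: GACGAA vs AAATAG ✗; k=7: GGACGAA vs AAATAGA ✗.
Perfect overlaps at k = 1, 2; the largest is 2.

Longest perfect overlap: 2 complementary base pairs; below the dimer-risk threshold (threshold 3).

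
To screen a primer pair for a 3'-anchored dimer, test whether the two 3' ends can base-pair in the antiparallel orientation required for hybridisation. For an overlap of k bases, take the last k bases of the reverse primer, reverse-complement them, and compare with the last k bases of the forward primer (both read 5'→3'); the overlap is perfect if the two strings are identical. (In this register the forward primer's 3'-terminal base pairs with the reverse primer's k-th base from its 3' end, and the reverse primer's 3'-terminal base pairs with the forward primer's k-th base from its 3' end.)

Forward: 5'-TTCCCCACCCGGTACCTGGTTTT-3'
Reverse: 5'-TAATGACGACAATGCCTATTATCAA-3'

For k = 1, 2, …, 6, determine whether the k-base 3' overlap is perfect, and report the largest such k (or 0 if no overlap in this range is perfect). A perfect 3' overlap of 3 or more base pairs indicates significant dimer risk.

Last 6 bases (5'→3') — forward …GGTTTT, reverse …TATCAA.
Reverse complement of the reverse primer's last 6 bases: TTGATA; its first k bases are the reverse complement of the reverse primer's last k bases, so a perfect k-base overlap needs the forward primer's last k bases to equal them.
Comparing (forward last k vs required): k=1: T vs T ✓; k=2: TT vs TT ✓; k=3: TTT vs TTG ✗; k=4: TTTT vs TTGA ✗; k=5: GTTTT vs TTGAT ✗; k=6: GGTTTT vs TTGATA ✗.
Perfect overlaps at k = 1, 2; the largest is 2.

Longest perfect overlap: 2 complementary base pairs; below the dimer-risk threshold (threshold 3).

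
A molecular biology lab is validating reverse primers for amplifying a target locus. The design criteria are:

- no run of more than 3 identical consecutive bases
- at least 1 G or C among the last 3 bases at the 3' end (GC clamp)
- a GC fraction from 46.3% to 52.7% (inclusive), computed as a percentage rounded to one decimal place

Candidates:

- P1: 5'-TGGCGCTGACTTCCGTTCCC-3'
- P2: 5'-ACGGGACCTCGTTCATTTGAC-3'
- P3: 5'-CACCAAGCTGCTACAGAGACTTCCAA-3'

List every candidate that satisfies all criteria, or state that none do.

P1 (20 nt, A=1 T=6 G=5 C=8): longest run = 3 ✓; 3' end CCC has 3 G/C ✓; GC 13/20 = 65.0%, outside 46.3–52.7% ✗ — fails.
P2 (21 nt, A=4 T=6 G=5 C=6): longest run = 3 ✓; 3' end GAC has 2 G/C ✓; GC 11/21 = 52.4% ✓ — passes.
P3 (26 nt, A=9 T=4 G=4 C=9): longest run = 2 ✓; 3' end CAA has 1 G/C ✓; GC 13/26 = 50.0% ✓ — passes.

P2 and P3.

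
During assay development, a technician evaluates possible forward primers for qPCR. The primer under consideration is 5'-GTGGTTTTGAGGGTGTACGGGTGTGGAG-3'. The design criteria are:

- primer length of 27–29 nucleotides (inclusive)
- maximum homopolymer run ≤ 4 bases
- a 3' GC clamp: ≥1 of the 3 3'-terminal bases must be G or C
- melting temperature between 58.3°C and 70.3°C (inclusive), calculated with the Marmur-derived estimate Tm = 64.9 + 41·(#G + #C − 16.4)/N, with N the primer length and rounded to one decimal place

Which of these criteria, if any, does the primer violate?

Base counts: A=3, T=9, G=15, C=1 (length 28).
length: length 28 ✓
homopolymer run: longest run = 4 ✓
GC clamp: 3' end GAG has 2 G/C ✓
Tm: Tm = 64.9 + 41·(16 − 16.4)/28 = 64.3°C ✓

Meets all criteria.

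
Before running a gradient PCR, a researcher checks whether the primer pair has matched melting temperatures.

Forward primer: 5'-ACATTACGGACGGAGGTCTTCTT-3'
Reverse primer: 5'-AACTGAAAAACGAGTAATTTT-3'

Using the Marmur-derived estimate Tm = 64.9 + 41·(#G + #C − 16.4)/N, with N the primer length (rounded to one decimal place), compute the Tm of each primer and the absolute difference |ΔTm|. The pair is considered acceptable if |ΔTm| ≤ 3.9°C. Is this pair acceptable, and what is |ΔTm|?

Forward: G+C = 11, N = 23 → Tm = 64.9 + 41·(11 − 16.4)/23 = 55.3°C.
Reverse: G+C = 5, N = 21 → Tm = 64.9 + 41·(5 − 16.4)/21 = 42.6°C.
|ΔTm| = |55.3 − 42.6| = 12.7°C, > 3.9°C.

|ΔTm| = 12.7°C; the pair is not acceptable.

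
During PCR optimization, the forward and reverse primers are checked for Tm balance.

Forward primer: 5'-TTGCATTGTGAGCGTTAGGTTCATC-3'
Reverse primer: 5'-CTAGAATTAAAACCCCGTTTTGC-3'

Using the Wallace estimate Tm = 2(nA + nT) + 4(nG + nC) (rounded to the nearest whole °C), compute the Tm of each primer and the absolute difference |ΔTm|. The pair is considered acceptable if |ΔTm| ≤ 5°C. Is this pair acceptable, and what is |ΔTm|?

|ΔTm| = 8°C; the pair is not acceptable.

Forward: A=4 T=10 G=7 C=4 → Tm = 2·14 + 4·11 = 72°C.
Reverse: A=7 T=7 G=3 C=6 → Tm = 2·14 + 4·9 = 64°C.
|ΔTm| = |72 − 64| = 8°C, > 5°C.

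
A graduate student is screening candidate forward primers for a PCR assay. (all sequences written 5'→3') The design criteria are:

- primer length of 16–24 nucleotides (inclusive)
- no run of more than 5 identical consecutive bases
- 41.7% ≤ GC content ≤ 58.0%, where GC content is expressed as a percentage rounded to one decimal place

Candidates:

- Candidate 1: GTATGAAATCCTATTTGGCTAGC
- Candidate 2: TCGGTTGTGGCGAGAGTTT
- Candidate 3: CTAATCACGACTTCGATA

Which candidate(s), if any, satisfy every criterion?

Candidate 2 only.

Candidate 1 (23 nt, A=6 T=8 G=5 C=4): length 23 ✓; longest run = 3 ✓; GC 9/23 = 39.1%, outside 41.7–58.0% ✗ — fails.
Candidate 2 (19 nt, A=2 T=7 G=8 C=2): length 19 ✓; longest run = 3 ✓; GC 10/19 = 52.6% ✓ — passes.
Candidate 3 (18 nt, A=6 T=5 G=2 C=5): length 18 ✓; longest run = 2 ✓; GC 7/18 = 38.9%, outside 41.7–58.0% ✗ — fails.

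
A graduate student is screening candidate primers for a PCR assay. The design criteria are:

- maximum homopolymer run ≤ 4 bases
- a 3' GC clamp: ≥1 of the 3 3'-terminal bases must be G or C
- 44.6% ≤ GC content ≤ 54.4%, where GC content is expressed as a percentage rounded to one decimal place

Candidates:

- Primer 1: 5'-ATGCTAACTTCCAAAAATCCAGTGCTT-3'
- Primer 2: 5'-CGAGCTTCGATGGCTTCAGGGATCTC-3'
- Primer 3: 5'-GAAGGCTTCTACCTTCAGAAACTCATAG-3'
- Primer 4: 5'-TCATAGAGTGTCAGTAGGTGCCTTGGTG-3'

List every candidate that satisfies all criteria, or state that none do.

Primer 1 (27 nt, A=9 T=8 G=3 C=7): longest run = 5, exceeds 4 ✗; 3' end CTT has 1 G/C ✓; GC 10/27 = 37.0%, outside 44.6–54.4% ✗ — fails.
Primer 2 (26 nt, A=4 T=7 G=8 C=7): longest run = 3 ✓; 3' end CTC has 2 G/C ✓; GC 15/26 = 57.7%, outside 44.6–54.4% ✗ — fails.
Primer 3 (28 nt, A=9 T=7 G=5 C=7): longest run = 3 ✓; 3' end TAG has 1 G/C ✓; GC 12/28 = 42.9%, outside 44.6–54.4% ✗ — fails.
Primer 4 (28 nt, A=5 T=9 G=10 C=4): longest run = 2 ✓; 3' end GTG has 2 G/C ✓; GC 14/28 = 50.0% ✓ — passes.

Primer 4 only.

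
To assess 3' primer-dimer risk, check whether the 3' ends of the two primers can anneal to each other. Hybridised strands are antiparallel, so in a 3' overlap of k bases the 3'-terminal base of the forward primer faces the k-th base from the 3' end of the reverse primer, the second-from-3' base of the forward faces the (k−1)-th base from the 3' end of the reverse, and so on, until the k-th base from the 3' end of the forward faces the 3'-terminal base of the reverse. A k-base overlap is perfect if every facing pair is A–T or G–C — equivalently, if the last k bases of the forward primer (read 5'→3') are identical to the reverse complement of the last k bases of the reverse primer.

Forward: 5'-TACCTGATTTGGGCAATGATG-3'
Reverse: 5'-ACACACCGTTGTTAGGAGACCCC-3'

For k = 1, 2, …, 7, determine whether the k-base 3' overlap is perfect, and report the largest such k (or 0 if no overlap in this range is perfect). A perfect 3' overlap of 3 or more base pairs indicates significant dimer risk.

Longest perfect overlap: 1 complementary base pair; below the dimer-risk threshold (threshold 3).

Last 7 bases (5'→3') — forward …AATGATG, reverse …AGACCCC.
Reverse complement of the reverse primer's last 7 bases: GGGGTCT; its first k bases are the reverse complement of the reverse primer's last k bases, so a perfect k-base overlap needs the forward primer's last k bases to equal them.
Comparing (forward last k vs required): k=1: G vs G ✓; k=2: TG vs GG ✗; k=3: ATG vs GGG ✗; k=4: GATG vs GGGG ✗; k=5: TGATG vs GGGGT ✗; k=6: ATGATG vs GGGGTC ✗; k=7: AATGATG vs GGGGTCT ✗.
Only k = 1 is perfect, so the longest perfect 3' overlap is 1.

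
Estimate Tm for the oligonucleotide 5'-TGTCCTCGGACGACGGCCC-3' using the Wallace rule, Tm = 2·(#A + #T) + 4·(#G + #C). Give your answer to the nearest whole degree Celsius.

66°C

Base counts: A=2, T=3, G=6, C=8 (length 19).
Tm = 2·(2+3) + 4·(6+8) = 2·5 + 4·14 = 10 + 56 = 66°C.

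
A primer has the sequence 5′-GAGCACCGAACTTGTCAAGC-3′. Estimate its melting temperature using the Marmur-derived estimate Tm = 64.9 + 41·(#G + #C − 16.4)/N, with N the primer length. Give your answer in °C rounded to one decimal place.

53.8°C

Base counts: A=6, T=3, G=5, C=6; G+C = 11, N = 20.
Tm = 64.9 + 41·(11 − 16.4)/20 = 64.9 + -221.40/20 = 53.8°C.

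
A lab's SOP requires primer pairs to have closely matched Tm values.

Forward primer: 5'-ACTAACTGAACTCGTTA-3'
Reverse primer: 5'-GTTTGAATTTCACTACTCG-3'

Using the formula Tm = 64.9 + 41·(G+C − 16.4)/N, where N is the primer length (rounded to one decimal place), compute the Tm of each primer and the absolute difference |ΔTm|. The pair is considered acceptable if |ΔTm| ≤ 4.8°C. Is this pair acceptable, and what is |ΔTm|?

Forward: G+C = 6, N = 17 → Tm = 64.9 + 41·(6 − 16.4)/17 = 39.8°C.
Reverse: G+C = 7, N = 19 → Tm = 64.9 + 41·(7 − 16.4)/19 = 44.6°C.
|ΔTm| = |39.8 − 44.6| = 4.8°C, ≤ 4.8°C.

|ΔTm| = 4.8°C; the pair is acceptable.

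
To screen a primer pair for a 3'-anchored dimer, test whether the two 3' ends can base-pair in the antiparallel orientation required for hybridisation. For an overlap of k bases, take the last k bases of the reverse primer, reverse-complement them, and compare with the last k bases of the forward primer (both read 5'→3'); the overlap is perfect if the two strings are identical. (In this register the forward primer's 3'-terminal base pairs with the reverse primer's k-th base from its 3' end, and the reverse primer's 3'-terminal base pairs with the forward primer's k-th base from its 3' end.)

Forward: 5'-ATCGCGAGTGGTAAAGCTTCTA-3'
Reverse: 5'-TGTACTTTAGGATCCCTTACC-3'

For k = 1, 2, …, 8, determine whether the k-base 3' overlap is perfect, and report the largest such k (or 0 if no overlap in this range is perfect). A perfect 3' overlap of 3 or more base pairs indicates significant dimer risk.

Longest perfect overlap: 0 complementary base pairs; below the dimer-risk threshold (threshold 3).

Last 8 bases (5'→3') — forward …AGCTTCTA, reverse …CCCTTACC.
Reverse complement of the reverse primer's last 8 bases: GGTAAGGG; its first k bases are the reverse complement of the reverse primer's last k bases, so a perfect k-base overlap needs the forward primer's last k bases to equal them.
Comparing (forward last k vs required): k=1: A vs G ✗; k=2: TA vs GG ✗; k=3: CTA vs GGT ✗; k=4: TCTA vs GGTA ✗; k=5: TTCTA vs GGTAA ✗; k=6: CTTCTA vs GGTAAG ✗; k=7: GCTTCTA vs GGTAAGG ✗; k=8: AGCTTCTA vs GGTAAGGG ✗.
No overlap length from 1 to 8 is perfect, so the longest perfect 3' overlap is 0.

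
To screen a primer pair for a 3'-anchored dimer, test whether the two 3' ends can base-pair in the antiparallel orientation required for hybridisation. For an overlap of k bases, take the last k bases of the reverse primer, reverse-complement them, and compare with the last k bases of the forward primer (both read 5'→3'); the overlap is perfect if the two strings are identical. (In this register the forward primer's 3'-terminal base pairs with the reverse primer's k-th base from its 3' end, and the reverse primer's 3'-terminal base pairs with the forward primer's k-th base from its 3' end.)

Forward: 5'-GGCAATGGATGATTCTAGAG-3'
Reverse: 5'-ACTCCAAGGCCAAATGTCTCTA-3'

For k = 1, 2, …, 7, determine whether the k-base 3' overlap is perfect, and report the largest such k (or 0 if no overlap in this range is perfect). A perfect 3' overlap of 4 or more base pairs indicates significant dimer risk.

Longest perfect overlap: 5 complementary base pairs; significant dimer risk (threshold 4).

Last 7 bases (5'→3') — forward …TCTAGAG, reverse …GTCTCTA.
Reverse complement of the reverse primer's last 7 bases: TAGAGAC; its first k bases are the reverse complement of the reverse primer's last k bases, so a perfect k-base overlap needs the forward primer's last k bases to equal them.
Comparing (forward last k vs required): k=1: G vs T ✗; k=2: AG vs TA ✗; k=3: GAG vs TAG ✗; k=4: AGAG vs TAGA ✗; k=5: TAGAG vs TAGAG ✓; k=6: CTAGAG vs TAGAGA ✗; k=7: TCTAGAG vs TAGAGAC ✗.
Only k = 5 is perfect, so the longest perfect 3' overlap is 5.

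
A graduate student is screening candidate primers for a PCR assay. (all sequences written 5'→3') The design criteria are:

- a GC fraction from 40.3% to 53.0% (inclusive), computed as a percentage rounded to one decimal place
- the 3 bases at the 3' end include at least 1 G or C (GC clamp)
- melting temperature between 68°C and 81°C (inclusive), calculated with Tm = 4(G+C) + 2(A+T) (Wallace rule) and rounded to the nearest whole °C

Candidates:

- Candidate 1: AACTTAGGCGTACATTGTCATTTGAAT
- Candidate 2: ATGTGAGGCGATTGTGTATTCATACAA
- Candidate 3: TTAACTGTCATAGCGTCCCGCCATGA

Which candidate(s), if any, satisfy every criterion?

Candidate 3 only.

Candidate 1 (27 nt, A=8 T=10 G=5 C=4): GC 9/27 = 33.3%, outside 40.3–53.0% ✗; 3' end AAT has 0 G/C, need ≥1 ✗; Tm = 2·18 + 4·9 = 72°C ✓ — fails.
Candidate 2 (27 nt, A=8 T=9 G=7 C=3): GC 10/27 = 37.0%, outside 40.3–53.0% ✗; 3' end CAA has 1 G/C ✓; Tm = 2·17 + 4·10 = 74°C ✓ — fails.
Candidate 3 (26 nt, A=6 T=7 G=5 C=8): GC 13/26 = 50.0% ✓; 3' end TGA has 1 G/C ✓; Tm = 2·13 + 4·13 = 78°C ✓ — passes.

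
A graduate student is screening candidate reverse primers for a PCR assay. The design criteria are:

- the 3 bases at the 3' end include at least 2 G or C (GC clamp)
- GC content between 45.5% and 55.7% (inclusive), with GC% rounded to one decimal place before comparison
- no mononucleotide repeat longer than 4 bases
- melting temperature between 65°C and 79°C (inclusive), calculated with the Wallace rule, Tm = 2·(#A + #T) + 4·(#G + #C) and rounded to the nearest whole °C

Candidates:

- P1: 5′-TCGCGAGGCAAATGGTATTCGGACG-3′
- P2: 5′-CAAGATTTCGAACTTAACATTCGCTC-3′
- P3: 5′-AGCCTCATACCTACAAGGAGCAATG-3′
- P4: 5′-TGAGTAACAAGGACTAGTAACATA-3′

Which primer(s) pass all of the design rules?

None of the candidates satisfy all criteria.

P1 (25 nt, A=6 T=5 G=9 C=5): 3' end ACG has 2 G/C ✓; GC 14/25 = 56.0%, outside 45.5–55.7% ✗; longest run = 3 ✓; Tm = 2·11 + 4·14 = 78°C ✓ — fails.
P2 (26 nt, A=8 T=8 G=3 C=7): 3' end CTC has 2 G/C ✓; GC 10/26 = 38.5%, outside 45.5–55.7% ✗; longest run = 3 ✓; Tm = 2·16 + 4·10 = 72°C ✓ — fails.
P3 (25 nt, A=9 T=4 G=5 C=7): 3' end ATG has 1 G/C, need ≥2 ✗; GC 12/25 = 48.0% ✓; longest run = 2 ✓; Tm = 2·13 + 4·12 = 74°C ✓ — fails.
P4 (24 nt, A=11 T=5 G=5 C=3): 3' end ATA has 0 G/C, need ≥2 ✗; GC 8/24 = 33.3%, outside 45.5–55.7% ✗; longest run = 2 ✓; Tm = 2·16 + 4·8 = 64°C, outside 65–79°C ✗ — fails.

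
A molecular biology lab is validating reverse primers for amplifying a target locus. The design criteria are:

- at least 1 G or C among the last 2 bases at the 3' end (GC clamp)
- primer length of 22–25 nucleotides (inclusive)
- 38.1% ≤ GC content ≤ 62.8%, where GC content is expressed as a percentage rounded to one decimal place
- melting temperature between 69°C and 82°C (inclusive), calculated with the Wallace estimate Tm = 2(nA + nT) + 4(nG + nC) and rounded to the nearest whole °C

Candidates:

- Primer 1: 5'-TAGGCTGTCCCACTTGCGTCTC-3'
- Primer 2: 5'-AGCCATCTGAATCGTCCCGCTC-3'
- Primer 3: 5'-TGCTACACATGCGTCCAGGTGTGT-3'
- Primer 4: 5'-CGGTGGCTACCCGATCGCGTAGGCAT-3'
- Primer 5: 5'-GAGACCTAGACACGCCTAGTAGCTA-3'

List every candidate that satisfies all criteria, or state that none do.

Primer 1, Primer 2 and Primer 3.

Primer 1 (22 nt, A=2 T=7 G=5 C=8): 3' end TC has 1 G/C ✓; length 22 ✓; GC 13/22 = 59.1% ✓; Tm = 2·9 + 4·13 = 70°C ✓ — passes.
Primer 2 (22 nt, A=4 T=5 G=4 C=9): 3' end TC has 1 G/C ✓; length 22 ✓; GC 13/22 = 59.1% ✓; Tm = 2·9 + 4·13 = 70°C ✓ — passes.
Primer 3 (24 nt, A=4 T=7 G=7 C=6): 3' end GT has 1 G/C ✓; length 24 ✓; GC 13/24 = 54.2% ✓; Tm = 2·11 + 4·13 = 74°C ✓ — passes.
Primer 4 (26 nt, A=4 T=5 G=9 C=8): 3' end AT has 0 G/C, need ≥1 ✗; length 26, outside 22–25 ✗; GC 17/26 = 65.4%, outside 38.1–62.8% ✗; Tm = 2·9 + 4·17 = 86°C, outside 69–82°C ✗ — fails.
Primer 5 (25 nt, A=8 T=4 G=6 C=7): 3' end TA has 0 G/C, need ≥1 ✗; length 25 ✓; GC 13/25 = 52.0% ✓; Tm = 2·12 + 4·13 = 76°C ✓ — fails.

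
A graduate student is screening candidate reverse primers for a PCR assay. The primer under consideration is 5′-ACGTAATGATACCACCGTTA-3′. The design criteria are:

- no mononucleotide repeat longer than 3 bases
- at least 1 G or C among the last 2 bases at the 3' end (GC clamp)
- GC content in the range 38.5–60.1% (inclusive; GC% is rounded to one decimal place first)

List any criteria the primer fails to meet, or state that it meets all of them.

Fails: GC clamp.

Base counts: A=7, T=5, G=3, C=5 (length 20).
homopolymer run: longest run = 2 ✓
GC clamp: 3' end TA has 0 G/C, need ≥1 ✗
GC content: GC 8/20 = 40.0% ✓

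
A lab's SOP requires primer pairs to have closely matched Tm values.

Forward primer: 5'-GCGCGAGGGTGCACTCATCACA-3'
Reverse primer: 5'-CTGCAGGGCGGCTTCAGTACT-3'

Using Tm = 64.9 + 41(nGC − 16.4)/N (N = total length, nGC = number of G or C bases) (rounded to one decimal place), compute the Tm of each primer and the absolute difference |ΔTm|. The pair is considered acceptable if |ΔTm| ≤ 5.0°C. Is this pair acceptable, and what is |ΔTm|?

|ΔTm| = 2.1°C; the pair is acceptable.

Forward: G+C = 14, N = 22 → Tm = 64.9 + 41·(14 − 16.4)/22 = 60.4°C.
Reverse: G+C = 13, N = 21 → Tm = 64.9 + 41·(13 − 16.4)/21 = 58.3°C.
|ΔTm| = |60.4 − 58.3| = 2.1°C, ≤ 5.0°C.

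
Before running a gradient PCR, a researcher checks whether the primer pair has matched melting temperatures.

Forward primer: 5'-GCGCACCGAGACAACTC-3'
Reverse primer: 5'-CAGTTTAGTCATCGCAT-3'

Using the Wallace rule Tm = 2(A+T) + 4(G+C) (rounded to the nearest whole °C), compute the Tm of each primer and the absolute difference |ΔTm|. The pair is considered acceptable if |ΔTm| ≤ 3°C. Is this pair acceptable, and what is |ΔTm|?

|ΔTm| = 8°C; the pair is not acceptable.

Forward: A=5 T=1 G=4 C=7 → Tm = 2·6 + 4·11 = 56°C.
Reverse: A=4 T=6 G=3 C=4 → Tm = 2·10 + 4·7 = 48°C.
|ΔTm| = |56 − 48| = 8°C, > 3°C.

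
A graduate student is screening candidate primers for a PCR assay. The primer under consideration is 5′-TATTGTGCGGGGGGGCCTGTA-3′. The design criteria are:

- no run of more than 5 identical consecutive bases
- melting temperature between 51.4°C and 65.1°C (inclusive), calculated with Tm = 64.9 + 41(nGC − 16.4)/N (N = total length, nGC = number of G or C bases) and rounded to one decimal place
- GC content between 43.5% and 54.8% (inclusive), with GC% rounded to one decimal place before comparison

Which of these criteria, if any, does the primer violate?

Fails: homopolymer run, GC content.

Base counts: A=2, T=6, G=10, C=3 (length 21).
homopolymer run: longest run = 7, exceeds 5 ✗
Tm: Tm = 64.9 + 41·(13 − 16.4)/21 = 58.3°C ✓
GC content: GC 13/21 = 61.9%, outside 43.5–54.8% ✗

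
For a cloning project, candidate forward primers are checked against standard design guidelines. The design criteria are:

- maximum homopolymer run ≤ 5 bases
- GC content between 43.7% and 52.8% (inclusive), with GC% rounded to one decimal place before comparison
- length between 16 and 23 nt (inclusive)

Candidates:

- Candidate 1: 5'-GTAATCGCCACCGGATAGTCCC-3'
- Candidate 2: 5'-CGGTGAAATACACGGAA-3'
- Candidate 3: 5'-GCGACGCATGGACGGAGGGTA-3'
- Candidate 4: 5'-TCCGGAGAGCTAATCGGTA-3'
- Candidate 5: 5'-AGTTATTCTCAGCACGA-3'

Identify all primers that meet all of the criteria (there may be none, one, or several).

Candidate 2 and Candidate 4.

Candidate 1 (22 nt, A=5 T=4 G=5 C=8): longest run = 3 ✓; GC 13/22 = 59.1%, outside 43.7–52.8% ✗; length 22 ✓ — fails.
Candidate 2 (17 nt, A=7 T=2 G=5 C=3): longest run = 3 ✓; GC 8/17 = 47.1% ✓; length 17 ✓ — passes.
Candidate 3 (21 nt, A=5 T=2 G=10 C=4): longest run = 3 ✓; GC 14/21 = 66.7%, outside 43.7–52.8% ✗; length 21 ✓ — fails.
Candidate 4 (19 nt, A=5 T=4 G=6 C=4): longest run = 2 ✓; GC 10/19 = 52.6% ✓; length 19 ✓ — passes.
Candidate 5 (17 nt, A=5 T=5 G=3 C=4): longest run = 2 ✓; GC 7/17 = 41.2%, outside 43.7–52.8% ✗; length 17 ✓ — fails.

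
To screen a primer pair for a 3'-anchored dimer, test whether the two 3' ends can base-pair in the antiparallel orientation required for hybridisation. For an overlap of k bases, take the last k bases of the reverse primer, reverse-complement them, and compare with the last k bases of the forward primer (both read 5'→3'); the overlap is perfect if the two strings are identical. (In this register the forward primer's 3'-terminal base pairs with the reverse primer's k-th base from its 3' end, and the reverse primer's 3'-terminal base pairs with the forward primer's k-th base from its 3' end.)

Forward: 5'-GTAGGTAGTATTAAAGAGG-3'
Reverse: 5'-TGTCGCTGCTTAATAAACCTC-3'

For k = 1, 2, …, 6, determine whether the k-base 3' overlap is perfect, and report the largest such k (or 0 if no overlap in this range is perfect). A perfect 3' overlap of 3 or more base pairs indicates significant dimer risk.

Longest perfect overlap: 4 complementary base pairs; significant dimer risk (threshold 3).

Last 6 bases (5'→3') — forward …AAGAGG, reverse …AACCTC.
Reverse complement of the reverse primer's last 6 bases: GAGGTT; its first k bases are the reverse complement of the reverse primer's last k bases, so a perfect k-base overlap needs the forward primer's last k bases to equal them.
Comparing (forward last k vs required): k=1: G vs G ✓; k=2: GG vs GA ✗; k=3: AGG vs GAG ✗; k=4: GAGG vs GAGG ✓; k=5: AGAGG vs GAGGT ✗; k=6: AAGAGG vs GAGGTT ✗.
Perfect overlaps at k = 1, 4; the largest is 4.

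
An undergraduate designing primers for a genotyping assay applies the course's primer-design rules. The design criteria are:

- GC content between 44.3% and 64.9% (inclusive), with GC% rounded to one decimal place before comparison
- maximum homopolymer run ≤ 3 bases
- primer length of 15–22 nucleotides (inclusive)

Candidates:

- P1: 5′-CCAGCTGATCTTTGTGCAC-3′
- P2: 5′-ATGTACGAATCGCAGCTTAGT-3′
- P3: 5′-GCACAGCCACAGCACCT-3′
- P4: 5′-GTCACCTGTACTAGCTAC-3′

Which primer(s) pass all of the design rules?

P1, P3 and P4.

P1 (19 nt, A=3 T=6 G=4 C=6): GC 10/19 = 52.6% ✓; longest run = 3 ✓; length 19 ✓ — passes.
P2 (21 nt, A=6 T=6 G=5 C=4): GC 9/21 = 42.9%, outside 44.3–64.9% ✗; longest run = 2 ✓; length 21 ✓ — fails.
P3 (17 nt, A=5 T=1 G=3 C=8): GC 11/17 = 64.7% ✓; longest run = 2 ✓; length 17 ✓ — passes.
P4 (18 nt, A=4 T=5 G=3 C=6): GC 9/18 = 50.0% ✓; longest run = 2 ✓; length 18 ✓ — passes.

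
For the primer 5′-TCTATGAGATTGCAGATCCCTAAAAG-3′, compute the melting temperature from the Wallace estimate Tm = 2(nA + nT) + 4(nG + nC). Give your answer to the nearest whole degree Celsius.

72°C

Base counts: A=9, T=7, G=5, C=5 (length 26).
Tm = 2·(9+7) + 4·(5+5) = 2·16 + 4·10 = 32 + 40 = 72°C.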